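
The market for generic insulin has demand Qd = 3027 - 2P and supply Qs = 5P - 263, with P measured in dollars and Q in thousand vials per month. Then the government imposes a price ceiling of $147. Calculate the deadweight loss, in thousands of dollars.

912878.75

In a free market, 3027 - 2P = 5P - 263 gives the equilibrium P* = 470, Q* = 2087.
The ceiling of 147 is below the equilibrium price 470, so it binds.
At P = 147: Qd = 3027 - 2·147 = 2733 and Qs = 5·147 - 263 = 472.
Quantity traded falls to 472. At Q = 472 the demand price is (3027 - 472)/2 = 1277.5 and the supply price is (263 + 472)/5 = 147.
Deadweight loss = ½ · (1277.5 - 147) · (2087 - 472) = ½ · 1130.5 · 1615 = 912878.75.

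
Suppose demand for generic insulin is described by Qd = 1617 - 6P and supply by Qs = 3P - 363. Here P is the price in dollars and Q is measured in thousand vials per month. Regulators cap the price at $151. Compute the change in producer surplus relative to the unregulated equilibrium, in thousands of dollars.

-13351.5

Equilibrium: 1617 - 6P = 3P - 363, so 1980 = 9P and P* = 220, Q* = 297.
The ceiling of 151 is below the equilibrium price 220, so it binds.
At P = 151: Qd = 1617 - 6·151 = 711 and Qs = 3·151 - 363 = 90.
Producer surplus without the control is ½ · (220 - 121) · 297 = 14701.5.
With the ceiling, producers sell 90 units at 151, so PS = ½ · (151 - 121) · 90 = 1350.
Change in producer surplus = 1350 - 14701.5 = -13351.5.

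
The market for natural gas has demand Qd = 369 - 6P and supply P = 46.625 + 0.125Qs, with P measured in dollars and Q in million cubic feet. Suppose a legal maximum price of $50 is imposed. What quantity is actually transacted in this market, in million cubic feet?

Rearranging supply gives Qs = 8P - 373. In a free market, 369 - 6P = 8P - 373 gives the equilibrium P* = 53, Q* = 51.
The ceiling of 50 is below the equilibrium price 53, so it binds.
At P = 50: Qd = 369 - 6·50 = 69 and Qs = 8·50 - 373 = 27.
The quantity actually transacted is the short side, supply: 27.

27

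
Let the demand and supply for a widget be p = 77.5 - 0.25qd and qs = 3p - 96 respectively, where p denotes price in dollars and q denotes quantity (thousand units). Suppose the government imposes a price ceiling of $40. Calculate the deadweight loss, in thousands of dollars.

850.5

Rearranging demand gives qd = 310 - 4p. Without the control the market clears where 310 - 4p = 3p - 96, i.e. p* = 58 and q* = 78.
Since 40 < 58, the ceiling is binding.
At p = 40: qd = 310 - 4·40 = 150 and qs = 3·40 - 96 = 24.
Quantity traded falls to 24. At q = 24 the demand price is (310 - 24)/4 = 71.5 and the supply price is (96 + 24)/3 = 40.
Deadweight loss = ½ · (71.5 - 40) · (78 - 24) = ½ · 31.5 · 54 = 850.5.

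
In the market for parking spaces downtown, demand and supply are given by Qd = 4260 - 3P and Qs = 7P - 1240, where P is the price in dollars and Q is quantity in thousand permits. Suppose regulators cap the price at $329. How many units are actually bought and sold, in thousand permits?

Setting quantity demanded equal to quantity supplied, 4260 - 3P = 7P - 1240, gives P* = 550 and Q* = 2610.
Because the ceiling (329) lies below the market-clearing price, it is binding.
At P = 329: Qd = 4260 - 3·329 = 3273 and Qs = 7·329 - 1240 = 1063.
The quantity actually transacted is the short side, supply: 1063.

1063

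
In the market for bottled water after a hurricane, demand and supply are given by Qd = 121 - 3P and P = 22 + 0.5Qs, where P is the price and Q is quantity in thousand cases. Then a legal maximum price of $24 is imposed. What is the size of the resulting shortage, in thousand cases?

Rearranging supply gives Qs = 2P - 44. In a free market, 121 - 3P = 2P - 44 gives the equilibrium P* = 33, Q* = 22.
Since 24 < 33, the ceiling is binding.
At P = 24: Qd = 121 - 3·24 = 49 and Qs = 2·24 - 44 = 4.
Shortage = Qd - Qs = 49 - 4 = 45.

45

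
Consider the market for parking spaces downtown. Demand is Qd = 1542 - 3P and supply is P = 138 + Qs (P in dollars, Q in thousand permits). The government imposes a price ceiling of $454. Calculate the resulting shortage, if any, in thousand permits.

0

Rearranging supply gives Qs = P - 138. Setting quantity demanded equal to quantity supplied, 1542 - 3P = P - 138, gives P* = 420 and Q* = 282.
Since 454 is above P* = 420, the ceiling does not bind and the free-market outcome prevails.
Since the control does not bind, there is no shortage.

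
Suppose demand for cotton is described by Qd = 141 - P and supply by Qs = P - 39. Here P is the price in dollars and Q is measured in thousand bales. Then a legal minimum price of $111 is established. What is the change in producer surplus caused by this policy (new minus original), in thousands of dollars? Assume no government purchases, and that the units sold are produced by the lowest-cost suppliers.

409.5

Without the control the market clears where 141 - P = P - 39, i.e. P* = 90 and Q* = 51.
The floor of 111 is above the equilibrium price 90, so it binds.
At P = 111: Qd = 141 - 111 = 30 and Qs = 111 - 39 = 72.
Producer surplus without the control is ½ · (90 - 39) · 51 = 1300.5.
With the floor, 30 units are sold at 111. The supply price at Q = 30 is 69, so PS = ½ · [(111 - 39) + (111 - 69)] · 30 = 1710.
Change in producer surplus = 1710 - 1300.5 = 409.5.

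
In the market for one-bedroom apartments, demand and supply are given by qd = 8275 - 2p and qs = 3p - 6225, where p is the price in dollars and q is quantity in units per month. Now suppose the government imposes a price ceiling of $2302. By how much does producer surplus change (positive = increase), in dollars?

Setting quantity demanded equal to quantity supplied, 8275 - 2p = 3p - 6225, gives p* = 2900 and q* = 2475.
Because the ceiling (2302) lies below the market-clearing price, it is binding.
At p = 2302: qd = 8275 - 2·2302 = 3671 and qs = 3·2302 - 6225 = 681.
Producer surplus without the control is ½ · (2900 - 2075) · 2475 = 1020937.5.
With the ceiling, producers sell 681 units at 2302, so PS = ½ · (2302 - 2075) · 681 = 77293.5.
Change in producer surplus = 77293.5 - 1020937.5 = -943644.

-943644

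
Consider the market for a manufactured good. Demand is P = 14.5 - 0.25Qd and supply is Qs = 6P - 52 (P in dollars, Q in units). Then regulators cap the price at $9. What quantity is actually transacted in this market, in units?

2

Rearranging demand gives Qd = 58 - 4P. Setting quantity demanded equal to quantity supplied, 58 - 4P = 6P - 52, gives P* = 11 and Q* = 14.
Because the ceiling (9) lies below the market-clearing price, it is binding.
At P = 9: Qd = 58 - 4·9 = 22 and Qs = 6·9 - 52 = 2.
The quantity actually transacted is the short side, supply: 2.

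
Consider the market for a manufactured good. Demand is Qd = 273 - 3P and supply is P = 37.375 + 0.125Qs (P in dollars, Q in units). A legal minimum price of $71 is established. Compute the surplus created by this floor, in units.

Rearranging supply gives Qs = 8P - 299. In a free market, 273 - 3P = 8P - 299 gives the equilibrium P* = 52, Q* = 117.
Since 71 > 52, the floor is binding.
At P = 71: Qd = 273 - 3·71 = 60 and Qs = 8·71 - 299 = 269.
Surplus = Qs - Qd = 269 - 60 = 209.

209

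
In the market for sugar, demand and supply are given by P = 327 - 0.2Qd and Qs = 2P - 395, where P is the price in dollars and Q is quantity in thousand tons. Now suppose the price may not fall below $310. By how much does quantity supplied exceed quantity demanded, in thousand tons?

Rearranging demand gives Qd = 1635 - 5P. Equilibrium: 1635 - 5P = 2P - 395, so 2030 = 7P and P* = 290, Q* = 185.
The floor of 310 is above the equilibrium price 290, so it binds.
At P = 310: Qd = 1635 - 5·310 = 85 and Qs = 2·310 - 395 = 225.
Surplus = Qs - Qd = 225 - 85 = 140.

140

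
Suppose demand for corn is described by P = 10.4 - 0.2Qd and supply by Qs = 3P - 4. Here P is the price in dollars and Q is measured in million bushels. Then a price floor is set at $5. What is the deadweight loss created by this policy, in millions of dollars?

Rearranging demand gives Qd = 52 - 5P. In a free market, 52 - 5P = 3P - 4 gives the equilibrium P* = 7, Q* = 17.
The floor of 5 is below the equilibrium price 7, so it is not binding; the market clears at P* = 7, Q* = 17.
Since the control does not bind, no trades are prevented and deadweight loss is zero.

0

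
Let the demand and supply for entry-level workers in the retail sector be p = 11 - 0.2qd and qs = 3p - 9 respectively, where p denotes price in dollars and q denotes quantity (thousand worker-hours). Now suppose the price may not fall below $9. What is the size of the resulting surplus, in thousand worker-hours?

Rearranging demand gives qd = 55 - 5p. Setting quantity demanded equal to quantity supplied, 55 - 5p = 3p - 9, gives p* = 8 and q* = 15.
The floor of 9 is above the equilibrium price 8, so it binds.
At p = 9: qd = 55 - 5·9 = 10 and qs = 3·9 - 9 = 18.
Surplus = qs - qd = 18 - 10 = 8.

8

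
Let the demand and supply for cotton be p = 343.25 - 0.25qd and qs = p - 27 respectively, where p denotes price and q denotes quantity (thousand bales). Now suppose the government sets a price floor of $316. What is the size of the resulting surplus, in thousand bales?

Rearranging demand gives qd = 1373 - 4p. Setting quantity demanded equal to quantity supplied, 1373 - 4p = p - 27, gives p* = 280 and q* = 253.
The floor of 316 is above the equilibrium price 280, so it binds.
At p = 316: qd = 1373 - 4·316 = 109 and qs = 316 - 27 = 289.
Surplus = qs - qd = 289 - 109 = 180.

180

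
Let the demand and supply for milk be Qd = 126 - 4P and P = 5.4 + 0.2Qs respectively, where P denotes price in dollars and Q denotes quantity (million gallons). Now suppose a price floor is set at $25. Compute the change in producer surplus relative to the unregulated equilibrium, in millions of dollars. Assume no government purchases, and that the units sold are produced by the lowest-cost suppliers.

105.6

Rearranging supply gives Qs = 5P - 27. Equilibrium: 126 - 4P = 5P - 27, so 153 = 9P and P* = 17, Q* = 58.
Because the floor (25) lies above the market-clearing price, it is binding.
At P = 25: Qd = 126 - 4·25 = 26 and Qs = 5·25 - 27 = 98.
Producer surplus without the control is ½ · (17 - 5.4) · 58 = 336.4.
With the floor, 26 units are sold at 25. The supply price at Q = 26 is 10.6, so PS = ½ · [(25 - 5.4) + (25 - 10.6)] · 26 = 442.
Change in producer surplus = 442 - 336.4 = 105.6.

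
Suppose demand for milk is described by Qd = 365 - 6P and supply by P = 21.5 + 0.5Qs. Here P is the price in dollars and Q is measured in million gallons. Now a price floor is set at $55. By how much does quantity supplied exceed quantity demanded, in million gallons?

Rearranging supply gives Qs = 2P - 43. In a free market, 365 - 6P = 2P - 43 gives the equilibrium P* = 51, Q* = 59.
The floor of 55 is above the equilibrium price 51, so it binds.
At P = 55: Qd = 365 - 6·55 = 35 and Qs = 2·55 - 43 = 67.
Surplus = Qs - Qd = 67 - 35 = 32.

32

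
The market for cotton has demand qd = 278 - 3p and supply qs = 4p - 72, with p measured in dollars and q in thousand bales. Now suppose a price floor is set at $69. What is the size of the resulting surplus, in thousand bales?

133

Equilibrium: 278 - 3p = 4p - 72, so 350 = 7p and p* = 50, q* = 128.
Since 69 > 50, the floor is binding.
At p = 69: qd = 278 - 3·69 = 71 and qs = 4·69 - 72 = 204.
Surplus = qs - qd = 204 - 71 = 133.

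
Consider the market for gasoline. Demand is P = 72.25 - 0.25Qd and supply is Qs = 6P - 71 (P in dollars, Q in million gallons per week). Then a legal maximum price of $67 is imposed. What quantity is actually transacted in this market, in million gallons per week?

145

Rearranging demand gives Qd = 289 - 4P. Setting quantity demanded equal to quantity supplied, 289 - 4P = 6P - 71, gives P* = 36 and Q* = 145.
The ceiling of 67 is above the equilibrium price 36, so it is not binding; the market clears at P* = 36, Q* = 145.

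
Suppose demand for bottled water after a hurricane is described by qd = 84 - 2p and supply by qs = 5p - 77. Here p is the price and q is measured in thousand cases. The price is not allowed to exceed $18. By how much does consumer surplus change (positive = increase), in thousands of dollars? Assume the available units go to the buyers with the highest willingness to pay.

-91.25

Equilibrium: 84 - 2p = 5p - 77, so 161 = 7p and p* = 23, q* = 38.
Because the ceiling (18) lies below the market-clearing price, it is binding.
At p = 18: qd = 84 - 2·18 = 48 and qs = 5·18 - 77 = 13.
Consumer surplus without the control is ½ · (42 - 23) · 38 = 361.
With the ceiling, 13 units are sold at 18 (assume they go to the highest-value buyers). The demand price at q = 13 is 35.5, so CS = ½ · [(42 - 18) + (35.5 - 18)] · 13 = 269.75.
Change in consumer surplus = 269.75 - 361 = -91.25.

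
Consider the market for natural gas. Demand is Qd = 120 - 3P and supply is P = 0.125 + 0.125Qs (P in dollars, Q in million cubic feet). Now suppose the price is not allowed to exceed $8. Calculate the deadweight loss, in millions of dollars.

Rearranging supply gives Qs = 8P - 1. Setting quantity demanded equal to quantity supplied, 120 - 3P = 8P - 1, gives P* = 11 and Q* = 87.
Because the ceiling (8) lies below the market-clearing price, it is binding.
At P = 8: Qd = 120 - 3·8 = 96 and Qs = 8·8 - 1 = 63.
Quantity traded falls to 63. At Q = 63 the demand price is (120 - 63)/3 = 19 and the supply price is (1 + 63)/8 = 8.
Deadweight loss = ½ · (19 - 8) · (87 - 63) = ½ · 11 · 24 = 132.

132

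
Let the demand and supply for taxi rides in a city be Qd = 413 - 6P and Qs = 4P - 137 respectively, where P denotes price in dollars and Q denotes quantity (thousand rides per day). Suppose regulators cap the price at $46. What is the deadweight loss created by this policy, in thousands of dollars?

In a free market, 413 - 6P = 4P - 137 gives the equilibrium P* = 55, Q* = 83.
The ceiling of 46 is below the equilibrium price 55, so it binds.
At P = 46: Qd = 413 - 6·46 = 137 and Qs = 4·46 - 137 = 47.
Quantity traded falls to 47. At Q = 47 the demand price is (413 - 47)/6 = 61 and the supply price is (137 + 47)/4 = 46.
Deadweight loss = ½ · (61 - 46) · (83 - 47) = ½ · 15 · 36 = 270.

270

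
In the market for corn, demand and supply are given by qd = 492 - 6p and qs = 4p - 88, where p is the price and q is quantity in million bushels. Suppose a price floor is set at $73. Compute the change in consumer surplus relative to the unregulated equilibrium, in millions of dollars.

Without the control the market clears where 492 - 6p = 4p - 88, i.e. p* = 58 and q* = 144.
Since 73 > 58, the floor is binding.
At p = 73: qd = 492 - 6·73 = 54 and qs = 4·73 - 88 = 204.
Consumer surplus without the control is ½ · (82 - 58) · 144 = 1728.
With the floor, consumers buy 54 units at 73, so CS = ½ · (82 - 73) · 54 = 243.
Change in consumer surplus = 243 - 1728 = -1485.

-1485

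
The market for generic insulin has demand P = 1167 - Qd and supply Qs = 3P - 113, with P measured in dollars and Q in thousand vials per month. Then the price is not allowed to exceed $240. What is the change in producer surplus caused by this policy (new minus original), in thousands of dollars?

-58160

Rearranging demand gives Qd = 1167 - P. In a free market, 1167 - P = 3P - 113 gives the equilibrium P* = 320, Q* = 847.
Since 240 < 320, the ceiling is binding.
At P = 240: Qd = 1167 - 240 = 927 and Qs = 3·240 - 113 = 607.
Producer surplus without the control is ½ · (320 - 113/3) · 847 = 717409/6.
With the ceiling, producers sell 607 units at 240, so PS = ½ · (240 - 113/3) · 607 = 368449/6.
Change in producer surplus = 368449/6 - 717409/6 = -58160.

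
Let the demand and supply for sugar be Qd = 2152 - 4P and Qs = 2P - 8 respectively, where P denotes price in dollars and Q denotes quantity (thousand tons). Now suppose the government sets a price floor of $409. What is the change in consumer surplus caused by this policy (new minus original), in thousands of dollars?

In a free market, 2152 - 4P = 2P - 8 gives the equilibrium P* = 360, Q* = 712.
The floor of 409 is above the equilibrium price 360, so it binds.
At P = 409: Qd = 2152 - 4·409 = 516 and Qs = 2·409 - 8 = 810.
Consumer surplus without the control is ½ · (538 - 360) · 712 = 63368.
With the floor, consumers buy 516 units at 409, so CS = ½ · (538 - 409) · 516 = 33282.
Change in consumer surplus = 33282 - 63368 = -30086.

-30086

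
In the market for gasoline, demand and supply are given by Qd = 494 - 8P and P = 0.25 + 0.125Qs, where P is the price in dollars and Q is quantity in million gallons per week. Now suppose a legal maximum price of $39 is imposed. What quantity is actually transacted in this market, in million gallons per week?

Rearranging supply gives Qs = 8P - 2. Without the control the market clears where 494 - 8P = 8P - 2, i.e. P* = 31 and Q* = 246.
Since 39 is above P* = 31, the ceiling does not bind and the free-market outcome prevails.

246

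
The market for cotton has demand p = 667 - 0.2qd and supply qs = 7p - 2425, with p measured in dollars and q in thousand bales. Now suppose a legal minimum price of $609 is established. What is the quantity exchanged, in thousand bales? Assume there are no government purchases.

290

Rearranging demand gives qd = 3335 - 5p. Without the control the market clears where 3335 - 5p = 7p - 2425, i.e. p* = 480 and q* = 935.
The floor of 609 is above the equilibrium price 480, so it binds.
At p = 609: qd = 3335 - 5·609 = 290 and qs = 7·609 - 2425 = 1838.
The quantity actually transacted is the short side, demand: 290.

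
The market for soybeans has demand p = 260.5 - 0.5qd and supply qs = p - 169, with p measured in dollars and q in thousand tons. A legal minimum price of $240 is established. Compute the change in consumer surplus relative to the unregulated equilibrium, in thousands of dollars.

Rearranging demand gives qd = 521 - 2p. In a free market, 521 - 2p = p - 169 gives the equilibrium p* = 230, q* = 61.
Because the floor (240) lies above the market-clearing price, it is binding.
At p = 240: qd = 521 - 2·240 = 41 and qs = 240 - 169 = 71.
Consumer surplus without the control is ½ · (260.5 - 230) · 61 = 930.25.
With the floor, consumers buy 41 units at 240, so CS = ½ · (260.5 - 240) · 41 = 420.25.
Change in consumer surplus = 420.25 - 930.25 = -510.

-510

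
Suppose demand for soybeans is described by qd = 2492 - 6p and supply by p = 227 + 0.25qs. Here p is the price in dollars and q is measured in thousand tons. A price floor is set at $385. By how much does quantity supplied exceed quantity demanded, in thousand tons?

450

Rearranging supply gives qs = 4p - 908. Without the control the market clears where 2492 - 6p = 4p - 908, i.e. p* = 340 and q* = 452.
Because the floor (385) lies above the market-clearing price, it is binding.
At p = 385: qd = 2492 - 6·385 = 182 and qs = 4·385 - 908 = 632.
Surplus = qs - qd = 632 - 182 = 450.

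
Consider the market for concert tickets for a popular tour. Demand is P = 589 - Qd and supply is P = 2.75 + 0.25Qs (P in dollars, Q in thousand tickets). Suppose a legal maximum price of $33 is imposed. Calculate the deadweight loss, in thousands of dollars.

75690

Rearranging demand gives Qd = 589 - P; rearranging supply gives Qs = 4P - 11. Equilibrium: 589 - P = 4P - 11, so 600 = 5P and P* = 120, Q* = 469.
Since 33 < 120, the ceiling is binding.
At P = 33: Qd = 589 - 33 = 556 and Qs = 4·33 - 11 = 121.
Quantity traded falls to 121. At Q = 121 the demand price is 589 - 121 = 468 and the supply price is (11 + 121)/4 = 33.
Deadweight loss = ½ · (468 - 33) · (469 - 121) = ½ · 435 · 348 = 75690.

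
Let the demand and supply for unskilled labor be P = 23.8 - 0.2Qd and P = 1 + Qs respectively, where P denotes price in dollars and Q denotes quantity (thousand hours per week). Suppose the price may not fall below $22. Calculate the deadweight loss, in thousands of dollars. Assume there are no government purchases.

60

Rearranging demand gives Qd = 119 - 5P; rearranging supply gives Qs = P - 1. In a free market, 119 - 5P = P - 1 gives the equilibrium P* = 20, Q* = 19.
The floor of 22 is above the equilibrium price 20, so it binds.
At P = 22: Qd = 119 - 5·22 = 9 and Qs = 22 - 1 = 21.
Quantity traded falls to 9. At Q = 9 the demand price is (119 - 9)/5 = 22 and the supply price is 1 + 9 = 10.
Deadweight loss = ½ · (22 - 10) · (19 - 9) = ½ · 12 · 10 = 60.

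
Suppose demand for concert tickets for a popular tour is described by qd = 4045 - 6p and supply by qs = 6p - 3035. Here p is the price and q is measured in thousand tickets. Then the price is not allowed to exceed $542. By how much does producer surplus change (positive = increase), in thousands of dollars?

Setting quantity demanded equal to quantity supplied, 4045 - 6p = 6p - 3035, gives p* = 590 and q* = 505.
Since 542 < 590, the ceiling is binding.
At p = 542: qd = 4045 - 6·542 = 793 and qs = 6·542 - 3035 = 217.
Producer surplus without the control is ½ · (590 - 3035/6) · 505 = 255025/12.
With the ceiling, producers sell 217 units at 542, so PS = ½ · (542 - 3035/6) · 217 = 47089/12.
Change in producer surplus = 47089/12 - 255025/12 = -17328.

-17328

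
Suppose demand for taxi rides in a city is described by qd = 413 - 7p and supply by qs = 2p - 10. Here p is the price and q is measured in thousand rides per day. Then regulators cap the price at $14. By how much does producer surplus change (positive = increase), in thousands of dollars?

-1683

Setting quantity demanded equal to quantity supplied, 413 - 7p = 2p - 10, gives p* = 47 and q* = 84.
The ceiling of 14 is below the equilibrium price 47, so it binds.
At p = 14: qd = 413 - 7·14 = 315 and qs = 2·14 - 10 = 18.
Producer surplus without the control is ½ · (47 - 5) · 84 = 1764.
With the ceiling, producers sell 18 units at 14, so PS = ½ · (14 - 5) · 18 = 81.
Change in producer surplus = 81 - 1764 = -1683.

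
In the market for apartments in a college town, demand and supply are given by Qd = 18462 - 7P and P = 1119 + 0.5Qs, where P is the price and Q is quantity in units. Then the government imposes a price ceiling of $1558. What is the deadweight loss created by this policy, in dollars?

707868

Rearranging supply gives Qs = 2P - 2238. Without the control the market clears where 18462 - 7P = 2P - 2238, i.e. P* = 2300 and Q* = 2362.
Because the ceiling (1558) lies below the market-clearing price, it is binding.
At P = 1558: Qd = 18462 - 7·1558 = 7556 and Qs = 2·1558 - 2238 = 878.
Quantity traded falls to 878. At Q = 878 the demand price is (18462 - 878)/7 = 2512 and the supply price is (2238 + 878)/2 = 1558.
Deadweight loss = ½ · (2512 - 1558) · (2362 - 878) = ½ · 954 · 1484 = 707868.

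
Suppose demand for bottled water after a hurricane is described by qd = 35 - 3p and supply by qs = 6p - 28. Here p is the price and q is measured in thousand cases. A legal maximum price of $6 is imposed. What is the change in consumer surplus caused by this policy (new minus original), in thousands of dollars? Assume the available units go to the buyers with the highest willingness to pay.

2

Equilibrium: 35 - 3p = 6p - 28, so 63 = 9p and p* = 7, q* = 14.
The ceiling of 6 is below the equilibrium price 7, so it binds.
At p = 6: qd = 35 - 3·6 = 17 and qs = 6·6 - 28 = 8.
Consumer surplus without the control is ½ · (35/3 - 7) · 14 = 98/3.
With the ceiling, 8 units are sold at 6 (assume they go to the highest-value buyers). The demand price at q = 8 is 9, so CS = ½ · [(35/3 - 6) + (9 - 6)] · 8 = 104/3.
Change in consumer surplus = 104/3 - 98/3 = 2.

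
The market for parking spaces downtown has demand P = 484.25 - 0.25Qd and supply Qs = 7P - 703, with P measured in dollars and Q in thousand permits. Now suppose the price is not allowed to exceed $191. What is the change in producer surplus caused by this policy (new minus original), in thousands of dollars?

-39469.5

Rearranging demand gives Qd = 1937 - 4P. Setting quantity demanded equal to quantity supplied, 1937 - 4P = 7P - 703, gives P* = 240 and Q* = 977.
Because the ceiling (191) lies below the market-clearing price, it is binding.
At P = 191: Qd = 1937 - 4·191 = 1173 and Qs = 7·191 - 703 = 634.
Producer surplus without the control is ½ · (240 - 703/7) · 977 = 954529/14.
With the ceiling, producers sell 634 units at 191, so PS = ½ · (191 - 703/7) · 634 = 200978/7.
Change in producer surplus = 200978/7 - 954529/14 = -39469.5.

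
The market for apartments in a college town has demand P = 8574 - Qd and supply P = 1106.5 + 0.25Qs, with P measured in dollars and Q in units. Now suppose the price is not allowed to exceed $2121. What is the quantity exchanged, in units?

4058

Rearranging demand gives Qd = 8574 - P; rearranging supply gives Qs = 4P - 4426. Equilibrium: 8574 - P = 4P - 4426, so 13000 = 5P and P* = 2600, Q* = 5974.
Since 2121 < 2600, the ceiling is binding.
At P = 2121: Qd = 8574 - 2121 = 6453 and Qs = 4·2121 - 4426 = 4058.
The quantity actually transacted is the short side, supply: 4058.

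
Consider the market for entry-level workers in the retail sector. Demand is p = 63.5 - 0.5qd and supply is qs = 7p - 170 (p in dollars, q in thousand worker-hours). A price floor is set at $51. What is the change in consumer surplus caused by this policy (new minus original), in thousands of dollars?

Rearranging demand gives qd = 127 - 2p. Equilibrium: 127 - 2p = 7p - 170, so 297 = 9p and p* = 33, q* = 61.
Because the floor (51) lies above the market-clearing price, it is binding.
At p = 51: qd = 127 - 2·51 = 25 and qs = 7·51 - 170 = 187.
Consumer surplus without the control is ½ · (63.5 - 33) · 61 = 930.25.
With the floor, consumers buy 25 units at 51, so CS = ½ · (63.5 - 51) · 25 = 156.25.
Change in consumer surplus = 156.25 - 930.25 = -774.

-774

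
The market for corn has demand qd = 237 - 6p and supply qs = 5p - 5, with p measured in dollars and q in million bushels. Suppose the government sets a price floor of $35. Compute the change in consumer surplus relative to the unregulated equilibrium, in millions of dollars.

-858

Without the control the market clears where 237 - 6p = 5p - 5, i.e. p* = 22 and q* = 105.
The floor of 35 is above the equilibrium price 22, so it binds.
At p = 35: qd = 237 - 6·35 = 27 and qs = 5·35 - 5 = 170.
Consumer surplus without the control is ½ · (39.5 - 22) · 105 = 918.75.
With the floor, consumers buy 27 units at 35, so CS = ½ · (39.5 - 35) · 27 = 60.75.
Change in consumer surplus = 60.75 - 918.75 = -858.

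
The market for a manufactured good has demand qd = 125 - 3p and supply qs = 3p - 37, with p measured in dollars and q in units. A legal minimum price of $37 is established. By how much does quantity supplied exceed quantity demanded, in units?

60

Setting quantity demanded equal to quantity supplied, 125 - 3p = 3p - 37, gives p* = 27 and q* = 44.
Since 37 > 27, the floor is binding.
At p = 37: qd = 125 - 3·37 = 14 and qs = 3·37 - 37 = 74.
Surplus = qs - qd = 74 - 14 = 60.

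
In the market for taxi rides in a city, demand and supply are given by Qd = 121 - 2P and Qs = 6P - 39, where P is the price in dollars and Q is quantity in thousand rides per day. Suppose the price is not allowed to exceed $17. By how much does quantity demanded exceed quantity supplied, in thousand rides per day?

Without the control the market clears where 121 - 2P = 6P - 39, i.e. P* = 20 and Q* = 81.
Since 17 < 20, the ceiling is binding.
At P = 17: Qd = 121 - 2·17 = 87 and Qs = 6·17 - 39 = 63.
Shortage = Qd - Qs = 87 - 63 = 24.

24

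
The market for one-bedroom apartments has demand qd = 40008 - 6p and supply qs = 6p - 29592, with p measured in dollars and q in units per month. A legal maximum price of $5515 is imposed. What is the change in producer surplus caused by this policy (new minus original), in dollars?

-1240605

Equilibrium: 40008 - 6p = 6p - 29592, so 69600 = 12p and p* = 5800, q* = 5208.
The ceiling of 5515 is below the equilibrium price 5800, so it binds.
At p = 5515: qd = 40008 - 6·5515 = 6918 and qs = 6·5515 - 29592 = 3498.
Producer surplus without the control is ½ · (5800 - 4932) · 5208 = 2260272.
With the ceiling, producers sell 3498 units at 5515, so PS = ½ · (5515 - 4932) · 3498 = 1019667.
Change in producer surplus = 1019667 - 2260272 = -1240605.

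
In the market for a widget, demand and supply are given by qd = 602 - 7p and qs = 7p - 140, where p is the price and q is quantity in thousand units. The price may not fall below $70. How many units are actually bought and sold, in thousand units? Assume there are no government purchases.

Setting quantity demanded equal to quantity supplied, 602 - 7p = 7p - 140, gives p* = 53 and q* = 231.
Because the floor (70) lies above the market-clearing price, it is binding.
At p = 70: qd = 602 - 7·70 = 112 and qs = 7·70 - 140 = 350.
The quantity actually transacted is the short side, demand: 112.

112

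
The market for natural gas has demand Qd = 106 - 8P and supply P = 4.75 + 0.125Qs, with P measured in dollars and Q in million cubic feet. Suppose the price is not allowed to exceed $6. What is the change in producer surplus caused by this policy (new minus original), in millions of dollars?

-66

Rearranging supply gives Qs = 8P - 38. Equilibrium: 106 - 8P = 8P - 38, so 144 = 16P and P* = 9, Q* = 34.
Because the ceiling (6) lies below the market-clearing price, it is binding.
At P = 6: Qd = 106 - 8·6 = 58 and Qs = 8·6 - 38 = 10.
Producer surplus without the control is ½ · (9 - 4.75) · 34 = 72.25.
With the ceiling, producers sell 10 units at 6, so PS = ½ · (6 - 4.75) · 10 = 6.25.
Change in producer surplus = 6.25 - 72.25 = -66.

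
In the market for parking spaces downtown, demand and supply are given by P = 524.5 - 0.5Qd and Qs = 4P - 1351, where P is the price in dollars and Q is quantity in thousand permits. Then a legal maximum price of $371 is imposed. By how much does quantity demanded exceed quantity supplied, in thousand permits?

174

Rearranging demand gives Qd = 1049 - 2P. In a free market, 1049 - 2P = 4P - 1351 gives the equilibrium P* = 400, Q* = 249.
Since 371 < 400, the ceiling is binding.
At P = 371: Qd = 1049 - 2·371 = 307 and Qs = 4·371 - 1351 = 133.
Shortage = Qd - Qs = 307 - 133 = 174.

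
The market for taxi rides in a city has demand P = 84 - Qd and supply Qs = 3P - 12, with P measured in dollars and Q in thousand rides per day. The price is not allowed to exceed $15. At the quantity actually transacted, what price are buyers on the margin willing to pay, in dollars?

Rearranging demand gives Qd = 84 - P. Without the control the market clears where 84 - P = 3P - 12, i.e. P* = 24 and Q* = 60.
Because the ceiling (15) lies below the market-clearing price, it is binding.
At P = 15: Qd = 84 - 15 = 69 and Qs = 3·15 - 12 = 33.
Only 33 units reach the market. On the demand curve, the marginal buyer's willingness to pay at Q = 33 is (84 - 33) = 51.

51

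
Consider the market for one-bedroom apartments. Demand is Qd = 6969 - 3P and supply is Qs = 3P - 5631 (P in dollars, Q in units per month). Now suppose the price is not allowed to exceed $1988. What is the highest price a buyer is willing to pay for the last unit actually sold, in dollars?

In a free market, 6969 - 3P = 3P - 5631 gives the equilibrium P* = 2100, Q* = 669.
The ceiling of 1988 is below the equilibrium price 2100, so it binds.
At P = 1988: Qd = 6969 - 3·1988 = 1005 and Qs = 3·1988 - 5631 = 333.
Only 333 units reach the market. On the demand curve, the marginal buyer's willingness to pay at Q = 333 is (6969 - 333)/3 = 2212.

2212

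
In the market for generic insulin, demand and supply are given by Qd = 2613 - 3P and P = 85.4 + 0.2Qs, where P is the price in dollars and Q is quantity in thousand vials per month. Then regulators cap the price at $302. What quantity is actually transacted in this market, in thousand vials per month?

1083

Rearranging supply gives Qs = 5P - 427. Without the control the market clears where 2613 - 3P = 5P - 427, i.e. P* = 380 and Q* = 1473.
The ceiling of 302 is below the equilibrium price 380, so it binds.
At P = 302: Qd = 2613 - 3·302 = 1707 and Qs = 5·302 - 427 = 1083.
The quantity actually transacted is the short side, supply: 1083.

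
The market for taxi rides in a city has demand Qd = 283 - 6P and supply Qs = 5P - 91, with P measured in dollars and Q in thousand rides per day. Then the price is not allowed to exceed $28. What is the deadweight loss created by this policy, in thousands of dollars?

Without the control the market clears where 283 - 6P = 5P - 91, i.e. P* = 34 and Q* = 79.
Since 28 < 34, the ceiling is binding.
At P = 28: Qd = 283 - 6·28 = 115 and Qs = 5·28 - 91 = 49.
Quantity traded falls to 49. At Q = 49 the demand price is (283 - 49)/6 = 39 and the supply price is (91 + 49)/5 = 28.
Deadweight loss = ½ · (39 - 28) · (79 - 49) = ½ · 11 · 30 = 165.

165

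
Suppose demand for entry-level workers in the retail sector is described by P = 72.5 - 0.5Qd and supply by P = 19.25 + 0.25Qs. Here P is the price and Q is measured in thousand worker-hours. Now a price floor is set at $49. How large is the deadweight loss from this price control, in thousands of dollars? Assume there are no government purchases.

216

Rearranging demand gives Qd = 145 - 2P; rearranging supply gives Qs = 4P - 77. Setting quantity demanded equal to quantity supplied, 145 - 2P = 4P - 77, gives P* = 37 and Q* = 71.
The floor of 49 is above the equilibrium price 37, so it binds.
At P = 49: Qd = 145 - 2·49 = 47 and Qs = 4·49 - 77 = 119.
Quantity traded falls to 47. At Q = 47 the demand price is (145 - 47)/2 = 49 and the supply price is (77 + 47)/4 = 31.
Deadweight loss = ½ · (49 - 31) · (71 - 47) = ½ · 18 · 24 = 216.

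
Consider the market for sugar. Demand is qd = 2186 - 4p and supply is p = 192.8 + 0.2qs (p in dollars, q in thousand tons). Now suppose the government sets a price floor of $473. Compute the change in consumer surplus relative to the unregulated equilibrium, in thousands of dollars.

-66420

Rearranging supply gives qs = 5p - 964. In a free market, 2186 - 4p = 5p - 964 gives the equilibrium p* = 350, q* = 786.
The floor of 473 is above the equilibrium price 350, so it binds.
At p = 473: qd = 2186 - 4·473 = 294 and qs = 5·473 - 964 = 1401.
Consumer surplus without the control is ½ · (546.5 - 350) · 786 = 77224.5.
With the floor, consumers buy 294 units at 473, so CS = ½ · (546.5 - 473) · 294 = 10804.5.
Change in consumer surplus = 10804.5 - 77224.5 = -66420.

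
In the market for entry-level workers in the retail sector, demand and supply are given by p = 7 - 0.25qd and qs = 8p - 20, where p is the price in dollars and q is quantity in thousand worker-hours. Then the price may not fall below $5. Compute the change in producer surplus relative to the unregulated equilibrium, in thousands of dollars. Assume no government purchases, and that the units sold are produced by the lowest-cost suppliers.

7

Rearranging demand gives qd = 28 - 4p. In a free market, 28 - 4p = 8p - 20 gives the equilibrium p* = 4, q* = 12.
Since 5 > 4, the floor is binding.
At p = 5: qd = 28 - 4·5 = 8 and qs = 8·5 - 20 = 20.
Producer surplus without the control is ½ · (4 - 2.5) · 12 = 9.
With the floor, 8 units are sold at 5. The supply price at q = 8 is 3.5, so PS = ½ · [(5 - 2.5) + (5 - 3.5)] · 8 = 16.
Change in producer surplus = 16 - 9 = 7.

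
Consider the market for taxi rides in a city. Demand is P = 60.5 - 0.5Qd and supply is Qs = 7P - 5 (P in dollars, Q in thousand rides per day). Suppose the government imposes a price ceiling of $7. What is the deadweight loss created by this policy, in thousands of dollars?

Rearranging demand gives Qd = 121 - 2P. Equilibrium: 121 - 2P = 7P - 5, so 126 = 9P and P* = 14, Q* = 93.
Since 7 < 14, the ceiling is binding.
At P = 7: Qd = 121 - 2·7 = 107 and Qs = 7·7 - 5 = 44.
Quantity traded falls to 44. At Q = 44 the demand price is (121 - 44)/2 = 38.5 and the supply price is (5 + 44)/7 = 7.
Deadweight loss = ½ · (38.5 - 7) · (93 - 44) = ½ · 31.5 · 49 = 771.75.

771.75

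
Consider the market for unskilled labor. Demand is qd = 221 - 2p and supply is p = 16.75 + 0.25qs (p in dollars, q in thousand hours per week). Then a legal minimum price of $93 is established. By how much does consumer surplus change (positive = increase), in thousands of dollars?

Rearranging supply gives qs = 4p - 67. Equilibrium: 221 - 2p = 4p - 67, so 288 = 6p and p* = 48, q* = 125.
Because the floor (93) lies above the market-clearing price, it is binding.
At p = 93: qd = 221 - 2·93 = 35 and qs = 4·93 - 67 = 305.
Consumer surplus without the control is ½ · (110.5 - 48) · 125 = 3906.25.
With the floor, consumers buy 35 units at 93, so CS = ½ · (110.5 - 93) · 35 = 306.25.
Change in consumer surplus = 306.25 - 3906.25 = -3600.

-3600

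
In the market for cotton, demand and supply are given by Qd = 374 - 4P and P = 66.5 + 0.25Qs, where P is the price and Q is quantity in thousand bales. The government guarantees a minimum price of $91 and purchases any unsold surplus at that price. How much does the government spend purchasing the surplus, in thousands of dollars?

Rearranging supply gives Qs = 4P - 266. Equilibrium: 374 - 4P = 4P - 266, so 640 = 8P and P* = 80, Q* = 54.
The floor of 91 is above the equilibrium price 80, so it binds.
At P = 91: Qd = 374 - 4·91 = 10 and Qs = 4·91 - 266 = 98.
Surplus = Qs - Qd = 88.
Government expenditure = surplus × support price = 88 × 91 = 8008.

8008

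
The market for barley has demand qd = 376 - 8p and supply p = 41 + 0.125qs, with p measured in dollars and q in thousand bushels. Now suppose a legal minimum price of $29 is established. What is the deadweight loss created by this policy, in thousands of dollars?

0

Rearranging supply gives qs = 8p - 328. Equilibrium: 376 - 8p = 8p - 328, so 704 = 16p and p* = 44, q* = 24.
Since 29 is below p* = 44, the floor does not bind and the free-market outcome prevails.
Since the control does not bind, no trades are prevented and deadweight loss is zero.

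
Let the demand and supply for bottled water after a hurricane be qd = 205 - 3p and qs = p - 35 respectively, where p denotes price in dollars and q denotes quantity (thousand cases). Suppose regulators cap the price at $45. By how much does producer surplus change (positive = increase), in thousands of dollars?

Without the control the market clears where 205 - 3p = p - 35, i.e. p* = 60 and q* = 25.
Because the ceiling (45) lies below the market-clearing price, it is binding.
At p = 45: qd = 205 - 3·45 = 70 and qs = 45 - 35 = 10.
Producer surplus without the control is ½ · (60 - 35) · 25 = 312.5.
With the ceiling, producers sell 10 units at 45, so PS = ½ · (45 - 35) · 10 = 50.
Change in producer surplus = 50 - 312.5 = -262.5.

-262.5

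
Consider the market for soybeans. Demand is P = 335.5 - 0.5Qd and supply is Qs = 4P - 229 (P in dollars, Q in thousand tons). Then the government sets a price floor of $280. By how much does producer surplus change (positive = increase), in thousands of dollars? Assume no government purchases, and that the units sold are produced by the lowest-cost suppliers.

Rearranging demand gives Qd = 671 - 2P. In a free market, 671 - 2P = 4P - 229 gives the equilibrium P* = 150, Q* = 371.
Since 280 > 150, the floor is binding.
At P = 280: Qd = 671 - 2·280 = 111 and Qs = 4·280 - 229 = 891.
Producer surplus without the control is ½ · (150 - 57.25) · 371 = 17205.125.
With the floor, 111 units are sold at 280. The supply price at Q = 111 is 85, so PS = ½ · [(280 - 57.25) + (280 - 85)] · 111 = 23185.125.
Change in producer surplus = 23185.125 - 17205.125 = 5980.

5980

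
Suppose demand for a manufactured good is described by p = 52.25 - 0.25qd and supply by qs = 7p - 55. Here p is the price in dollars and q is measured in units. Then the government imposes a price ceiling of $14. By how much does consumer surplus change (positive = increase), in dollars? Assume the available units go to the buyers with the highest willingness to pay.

-182.5

Rearranging demand gives qd = 209 - 4p. Setting quantity demanded equal to quantity supplied, 209 - 4p = 7p - 55, gives p* = 24 and q* = 113.
Since 14 < 24, the ceiling is binding.
At p = 14: qd = 209 - 4·14 = 153 and qs = 7·14 - 55 = 43.
Consumer surplus without the control is ½ · (52.25 - 24) · 113 = 1596.125.
With the ceiling, 43 units are sold at 14 (assume they go to the highest-value buyers). The demand price at q = 43 is 41.5, so CS = ½ · [(52.25 - 14) + (41.5 - 14)] · 43 = 1413.625.
Change in consumer surplus = 1413.625 - 1596.125 = -182.5.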